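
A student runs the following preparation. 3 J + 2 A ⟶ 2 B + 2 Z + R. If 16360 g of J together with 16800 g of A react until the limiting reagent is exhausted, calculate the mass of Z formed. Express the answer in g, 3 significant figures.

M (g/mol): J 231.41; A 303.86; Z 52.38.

2470 g

n(J) = 16360 / 231.41 = 70.70 mol
n(A) = 16800 / 303.86 = 55.29 mol
n/ν → J: 23.57, A: 27.65; J is limiting.
n(Z) = (2/3) × 70.70 = 47.13 mol
mass = 47.13 × 52.38 = 2469 g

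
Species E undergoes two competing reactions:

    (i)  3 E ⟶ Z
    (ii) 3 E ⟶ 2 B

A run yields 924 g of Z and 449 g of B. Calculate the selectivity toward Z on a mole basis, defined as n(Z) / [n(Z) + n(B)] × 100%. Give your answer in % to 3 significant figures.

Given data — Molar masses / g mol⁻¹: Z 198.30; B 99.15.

n(Z) = 924 / 198.30 = 4.660 mol
n(B) = 449 / 99.15 = 4.528 mol
selectivity = 4.660/(4.660+4.528) × 100 = 50.72 %

50.7 %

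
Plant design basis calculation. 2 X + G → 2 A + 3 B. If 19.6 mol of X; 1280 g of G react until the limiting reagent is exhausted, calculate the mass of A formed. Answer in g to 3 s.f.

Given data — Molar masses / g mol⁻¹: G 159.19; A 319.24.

5130 g

n(X) = 19.60 mol
n(G) = 1280 / 159.19 = 8.041 mol
n/ν → X: 9.800, G: 8.041; G is limiting.
n(A) = (2/1) × 8.041 = 16.08 mol
mass = 16.08 × 319.24 = 5133 g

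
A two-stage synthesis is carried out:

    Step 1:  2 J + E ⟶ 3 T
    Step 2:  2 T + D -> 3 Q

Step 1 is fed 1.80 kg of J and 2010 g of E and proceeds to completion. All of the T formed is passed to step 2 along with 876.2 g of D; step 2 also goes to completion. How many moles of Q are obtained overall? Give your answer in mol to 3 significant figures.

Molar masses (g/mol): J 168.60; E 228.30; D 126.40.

20.8 mol

Step 1:
n(J) = 1.800×1000 / 168.60 = 10.68 mol
n(E) = 2010 / 228.30 = 8.804 mol
n/ν → J: 5.340, E: 8.804; J is limiting.
n(T) produced = (3/2) × 10.68 = 16.02 mol
Step 2:
n(T) available = 16.02 mol
n(D) = 876.2 / 126.40 = 6.932 mol
n/ν → T: 8.010, D: 6.932; D is limiting.
n(Q) = (3/1) × 6.932 = 20.80 mol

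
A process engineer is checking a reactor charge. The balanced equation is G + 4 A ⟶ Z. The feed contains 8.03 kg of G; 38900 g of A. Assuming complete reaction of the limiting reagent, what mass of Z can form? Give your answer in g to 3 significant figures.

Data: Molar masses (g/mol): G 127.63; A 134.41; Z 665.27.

n(G) = 8.030×1000 / 127.63 = 62.92 mol
n(A) = 38900 / 134.41 = 289.4 mol
n/ν → G: 62.92, A: 72.35; G is limiting.
n(Z) = (1/1) × 62.92 = 62.92 mol
mass = 62.92 × 665.27 = 41860 g

41900 g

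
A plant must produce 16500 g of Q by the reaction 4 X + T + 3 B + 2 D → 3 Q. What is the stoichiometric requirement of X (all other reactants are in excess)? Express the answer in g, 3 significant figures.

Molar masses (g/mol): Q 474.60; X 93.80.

n(Q) = 16500 / 474.60 = 34.77 mol
n(X) = (4/3) × 34.77 = 46.36 mol
mass = 46.36 × 93.80 = 4349 g

4350 g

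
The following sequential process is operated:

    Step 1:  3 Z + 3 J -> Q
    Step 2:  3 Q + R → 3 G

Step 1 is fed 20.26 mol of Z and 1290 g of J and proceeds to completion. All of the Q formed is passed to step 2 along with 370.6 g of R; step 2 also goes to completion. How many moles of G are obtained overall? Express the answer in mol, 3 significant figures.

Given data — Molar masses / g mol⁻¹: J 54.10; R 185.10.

6.01 mol

Step 1:
n(Z) = 20.26 mol
n(J) = 1290 / 54.10 = 23.84 mol
n/ν for Z = 20.26/3 = 6.753
n/ν for J = 23.84/3 = 7.947
Smallest n/ν is Z → limiting reagent.
n(Q) produced = (1/3) × 20.26 = 6.753 mol
Step 2:
n(Q) available = 6.753 mol
n(R) = 370.6 / 185.10 = 2.002 mol
n/ν for Q = 6.753/3 = 2.251
n/ν for R = 2.002/1 = 2.002
Smallest n/ν is R → limiting reagent.
n(G) = (3/1) × 2.002 = 6.006 mol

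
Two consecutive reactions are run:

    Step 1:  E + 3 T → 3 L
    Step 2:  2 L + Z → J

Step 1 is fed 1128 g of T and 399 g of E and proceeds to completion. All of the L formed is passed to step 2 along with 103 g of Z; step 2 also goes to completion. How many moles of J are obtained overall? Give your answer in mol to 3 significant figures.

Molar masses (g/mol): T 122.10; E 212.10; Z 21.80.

Step 1:
n(T) = 1128 / 122.10 = 9.238 mol
n(E) = 399.0 / 212.10 = 1.881 mol
n/ν for T = 9.238/3 = 3.079
n/ν for E = 1.881/1 = 1.881
Smallest n/ν is E → limiting reagent.
n(L) produced = (3/1) × 1.881 = 5.643 mol
Step 2:
n(L) available = 5.643 mol
n(Z) = 103.0 / 21.80 = 4.725 mol
n/ν for L = 5.643/2 = 2.822
n/ν for Z = 4.725/1 = 4.725
Smallest n/ν is L → limiting reagent.
n(J) = (1/2) × 5.643 = 2.822 mol

2.82 mol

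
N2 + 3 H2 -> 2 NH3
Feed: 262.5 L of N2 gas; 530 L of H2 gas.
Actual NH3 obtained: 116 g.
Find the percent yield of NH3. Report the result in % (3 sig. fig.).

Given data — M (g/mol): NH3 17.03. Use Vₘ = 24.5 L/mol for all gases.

n(N2) = 262.5 / 24.5 = 10.71 mol
n(H2) = 530.0 / 24.5 = 21.63 mol
n/ν for N2 = 10.71/1 = 10.71
n/ν for H2 = 21.63/3 = 7.210
Smallest n/ν is H2 → limiting reagent.
theoretical n(NH3) = (2/3) × 21.63 = 14.42 mol → 245.6 g
% yield = 116 / 245.6 × 100 = 47.23 %

47.2 %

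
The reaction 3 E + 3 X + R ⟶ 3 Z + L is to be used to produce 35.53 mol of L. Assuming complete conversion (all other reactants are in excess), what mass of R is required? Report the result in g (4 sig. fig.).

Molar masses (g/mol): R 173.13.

n(L) = 35.53 mol
n(R) = (1/1) × 35.53 = 35.53 mol
mass = 35.53 × 173.13 = 6151 g

6151 g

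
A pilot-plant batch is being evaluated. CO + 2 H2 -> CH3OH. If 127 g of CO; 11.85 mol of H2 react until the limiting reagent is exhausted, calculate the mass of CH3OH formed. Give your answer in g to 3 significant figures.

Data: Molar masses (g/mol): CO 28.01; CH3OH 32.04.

145 g

n(CO) = 127.0 / 28.01 = 4.534 mol
n(H2) = 11.85 mol
n/ν → CO: 4.534, H2: 5.925; CO is limiting.
n(CH3OH) = (1/1) × 4.534 = 4.534 mol
mass = 4.534 × 32.04 = 145.3 g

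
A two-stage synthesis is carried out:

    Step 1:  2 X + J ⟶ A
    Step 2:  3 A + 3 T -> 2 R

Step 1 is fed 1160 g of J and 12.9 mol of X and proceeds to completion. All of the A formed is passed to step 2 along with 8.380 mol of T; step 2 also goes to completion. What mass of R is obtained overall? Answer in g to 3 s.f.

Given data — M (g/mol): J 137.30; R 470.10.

2020 g

Step 1:
n(J) = 1160 / 137.30 = 8.449 mol
n(X) = 12.90 mol
n/ν → J: 8.449, X: 6.450; X is limiting.
n(A) produced = (1/2) × 12.90 = 6.450 mol
Step 2:
n(A) available = 6.450 mol
n(T) = 8.380 mol
n/ν → A: 2.150, T: 2.793; A is limiting.
n(R) = (2/3) × 6.450 = 4.300 mol
mass = 4.300 × 470.10 = 2021 g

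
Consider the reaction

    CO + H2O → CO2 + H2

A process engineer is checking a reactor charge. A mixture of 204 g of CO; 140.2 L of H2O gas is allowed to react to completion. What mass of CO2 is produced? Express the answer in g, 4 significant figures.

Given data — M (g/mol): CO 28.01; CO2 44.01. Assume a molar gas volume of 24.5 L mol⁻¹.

n(CO) = 204.0 / 28.01 = 7.283 mol
n(H2O) = 140.2 / 24.5 = 5.722 mol
n/ν → CO: 7.283, H2O: 5.722; H2O is limiting.
n(CO2) = (1/1) × 5.722 = 5.722 mol
mass = 5.722 × 44.01 = 251.8 g

251.8 g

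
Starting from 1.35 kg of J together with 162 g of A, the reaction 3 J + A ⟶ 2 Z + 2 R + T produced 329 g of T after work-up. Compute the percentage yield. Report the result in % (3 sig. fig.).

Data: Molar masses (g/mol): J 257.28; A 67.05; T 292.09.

n(J) = 1.350×1000 / 257.28 = 5.247 mol
n(A) = 162.0 / 67.05 = 2.416 mol
n/ν for J = 5.247/3 = 1.749
n/ν for A = 2.416/1 = 2.416
Smallest n/ν is J → limiting reagent.
theoretical n(T) = (1/3) × 5.247 = 1.749 mol → 510.9 g
% yield = 329 / 510.9 × 100 = 64.40 %

64.4 %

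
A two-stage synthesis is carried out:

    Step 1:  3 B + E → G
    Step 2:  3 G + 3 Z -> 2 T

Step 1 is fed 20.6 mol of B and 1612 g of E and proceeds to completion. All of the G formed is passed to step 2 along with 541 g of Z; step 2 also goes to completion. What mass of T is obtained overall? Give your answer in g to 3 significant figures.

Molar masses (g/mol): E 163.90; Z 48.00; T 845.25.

Step 1:
n(B) = 20.60 mol
n(E) = 1612 / 163.90 = 9.835 mol
n/ν for B = 20.60/3 = 6.867
n/ν for E = 9.835/1 = 9.835
Smallest n/ν is B → limiting reagent.
n(G) produced = (1/3) × 20.60 = 6.867 mol
Step 2:
n(G) available = 6.867 mol
n(Z) = 541.0 / 48.00 = 11.27 mol
n/ν for G = 6.867/3 = 2.289
n/ν for Z = 11.27/3 = 3.757
Smallest n/ν is G → limiting reagent.
n(T) = (2/3) × 6.867 = 4.578 mol
mass = 4.578 × 845.25 = 3870 g

3870 g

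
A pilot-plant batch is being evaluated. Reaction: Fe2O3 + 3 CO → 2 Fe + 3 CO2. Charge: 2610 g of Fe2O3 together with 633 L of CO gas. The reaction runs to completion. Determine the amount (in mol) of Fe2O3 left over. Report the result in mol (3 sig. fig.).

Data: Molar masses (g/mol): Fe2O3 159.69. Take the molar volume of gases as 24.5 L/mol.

7.73 mol

n(Fe2O3) = 2610 / 159.69 = 16.34 mol
n(CO) = 633.0 / 24.5 = 25.84 mol
n/ν for Fe2O3 = 16.34/1 = 16.34
n/ν for CO = 25.84/3 = 8.613
Smallest n/ν is CO → limiting reagent.
Fe2O3 consumed = (1/3) × 25.84 = 8.613 mol
Fe2O3 remaining = 16.34 − 8.613 = 7.727 mol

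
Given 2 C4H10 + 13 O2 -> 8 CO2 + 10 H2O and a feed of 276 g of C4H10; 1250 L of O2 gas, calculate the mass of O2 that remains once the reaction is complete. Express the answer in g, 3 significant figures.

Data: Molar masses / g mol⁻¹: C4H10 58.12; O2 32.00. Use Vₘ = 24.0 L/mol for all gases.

n(C4H10) = 276.0 / 58.12 = 4.749 mol
n(O2) = 1250 / 24.0 = 52.08 mol
n/ν → C4H10: 2.375, O2: 4.006; C4H10 is limiting.
O2 consumed = (13/2) × 4.749 = 30.87 mol
O2 remaining = 52.08 − 30.87 = 21.21 mol
mass = 21.21 × 32.00 = 678.7 g

679 g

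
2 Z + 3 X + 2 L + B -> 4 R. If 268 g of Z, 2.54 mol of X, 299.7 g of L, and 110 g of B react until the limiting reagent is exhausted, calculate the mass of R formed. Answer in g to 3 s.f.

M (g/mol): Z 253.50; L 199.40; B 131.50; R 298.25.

631 g

n(Z) = 268.0 / 253.50 = 1.057 mol
n(X) = 2.540 mol
n(L) = 299.7 / 199.40 = 1.503 mol
n(B) = 110.0 / 131.50 = 0.8365 mol
n/ν for Z = 1.057/2 = 0.5285
n/ν for X = 2.540/3 = 0.8467
n/ν for L = 1.503/2 = 0.7515
n/ν for B = 0.8365/1 = 0.8365
Smallest n/ν is Z → limiting reagent.
n(R) = (4/2) × 1.057 = 2.114 mol
mass = 2.114 × 298.25 = 630.5 g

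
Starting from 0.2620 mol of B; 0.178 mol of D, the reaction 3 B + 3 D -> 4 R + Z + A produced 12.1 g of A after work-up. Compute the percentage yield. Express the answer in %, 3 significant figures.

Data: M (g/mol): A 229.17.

89.0 %

n(B) = 0.2620 mol
n(D) = 0.1780 mol
n/ν for B = 0.2620/3 = 0.08733
n/ν for D = 0.1780/3 = 0.05933
Smallest n/ν is D → limiting reagent.
theoretical n(A) = (1/3) × 0.1780 = 0.05933 mol → 13.60 g
% yield = 12.1 / 13.60 × 100 = 88.97 %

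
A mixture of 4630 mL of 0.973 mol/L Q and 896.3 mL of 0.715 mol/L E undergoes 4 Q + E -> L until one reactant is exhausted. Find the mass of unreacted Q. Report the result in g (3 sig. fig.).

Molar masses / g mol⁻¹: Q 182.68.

n(Q) = 0.973 × 4630/1000 = 4.505 mol
n(E) = 0.715 × 896.3/1000 = 0.6409 mol
n/ν → Q: 1.126, E: 0.6409; E is limiting.
Q consumed = (4/1) × 0.6409 = 2.564 mol
Q remaining = 4.505 − 2.564 = 1.941 mol
mass = 1.941 × 182.68 = 354.6 g

355 g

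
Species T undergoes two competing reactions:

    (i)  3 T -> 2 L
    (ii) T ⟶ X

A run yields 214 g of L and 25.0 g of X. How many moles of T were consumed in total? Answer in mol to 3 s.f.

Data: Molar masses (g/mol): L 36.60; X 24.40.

n(L) = 214 / 36.60 = 5.847 mol
n(X) = 25.0 / 24.40 = 1.025 mol
n(T) via (i) = (3/2)×5.847 = 8.771 mol
n(T) via (ii) = (1/1)×1.025 = 1.025 mol
total n(T) = 8.771 + 1.025 = 9.796 mol

9.80 mol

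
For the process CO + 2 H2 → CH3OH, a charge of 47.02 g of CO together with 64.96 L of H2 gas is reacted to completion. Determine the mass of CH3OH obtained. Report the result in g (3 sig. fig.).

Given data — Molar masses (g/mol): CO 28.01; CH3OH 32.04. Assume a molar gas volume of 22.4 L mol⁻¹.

n(CO) = 47.02 / 28.01 = 1.679 mol
n(H2) = 64.96 / 22.4 = 2.900 mol
n/ν → CO: 1.679, H2: 1.450; H2 is limiting.
n(CH3OH) = (1/2) × 2.900 = 1.450 mol
mass = 1.450 × 32.04 = 46.46 g

46.5 g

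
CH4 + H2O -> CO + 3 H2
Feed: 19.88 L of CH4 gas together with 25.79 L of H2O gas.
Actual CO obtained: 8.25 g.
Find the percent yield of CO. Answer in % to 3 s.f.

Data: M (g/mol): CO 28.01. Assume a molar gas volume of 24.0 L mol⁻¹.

n(CH4) = 19.88 / 24.0 = 0.8283 mol
n(H2O) = 25.79 / 24.0 = 1.075 mol
n/ν → CH4: 0.8283, H2O: 1.075; CH4 is limiting.
theoretical n(CO) = (1/1) × 0.8283 = 0.8283 mol → 23.20 g
% yield = 8.25 / 23.20 × 100 = 35.56 %

35.6 %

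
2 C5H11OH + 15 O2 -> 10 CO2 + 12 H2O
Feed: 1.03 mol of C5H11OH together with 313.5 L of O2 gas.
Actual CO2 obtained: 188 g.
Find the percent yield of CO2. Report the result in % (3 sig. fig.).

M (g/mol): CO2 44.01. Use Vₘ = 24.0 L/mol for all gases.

82.9 %

n(C5H11OH) = 1.030 mol
n(O2) = 313.5 / 24.0 = 13.06 mol
n/ν for C5H11OH = 1.030/2 = 0.5150
n/ν for O2 = 13.06/15 = 0.8707
Smallest n/ν is C5H11OH → limiting reagent.
theoretical n(CO2) = (10/2) × 1.030 = 5.150 mol → 226.7 g
% yield = 188 / 226.7 × 100 = 82.93 %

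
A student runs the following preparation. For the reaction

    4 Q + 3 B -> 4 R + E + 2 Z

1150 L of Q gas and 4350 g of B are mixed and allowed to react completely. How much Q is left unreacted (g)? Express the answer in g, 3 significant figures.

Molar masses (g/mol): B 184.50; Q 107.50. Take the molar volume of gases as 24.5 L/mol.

n(Q) = 1150 / 24.5 = 46.94 mol
n(B) = 4350 / 184.50 = 23.58 mol
n/ν for Q = 46.94/4 = 11.74
n/ν for B = 23.58/3 = 7.860
Smallest n/ν is B → limiting reagent.
Q consumed = (4/3) × 23.58 = 31.44 mol
Q remaining = 46.94 − 31.44 = 15.50 mol
mass = 15.50 × 107.50 = 1666 g

1670 g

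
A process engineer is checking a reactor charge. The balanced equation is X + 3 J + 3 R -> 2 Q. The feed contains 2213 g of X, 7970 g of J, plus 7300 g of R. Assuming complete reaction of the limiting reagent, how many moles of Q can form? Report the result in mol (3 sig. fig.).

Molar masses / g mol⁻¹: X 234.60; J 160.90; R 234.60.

18.9 mol

n(X) = 2213 / 234.60 = 9.433 mol
n(J) = 7970 / 160.90 = 49.53 mol
n(R) = 7300 / 234.60 = 31.12 mol
n/ν for X = 9.433/1 = 9.433
n/ν for J = 49.53/3 = 16.51
n/ν for R = 31.12/3 = 10.37
Smallest n/ν is X → limiting reagent.
n(Q) = (2/1) × 9.433 = 18.87 mol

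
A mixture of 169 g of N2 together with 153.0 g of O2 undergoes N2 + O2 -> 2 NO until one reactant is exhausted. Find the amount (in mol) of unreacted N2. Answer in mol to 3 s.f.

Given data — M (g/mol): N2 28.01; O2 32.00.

1.25 mol

n(N2) = 169.0 / 28.01 = 6.034 mol
n(O2) = 153.0 / 32.00 = 4.781 mol
n/ν → N2: 6.034, O2: 4.781; O2 is limiting.
N2 consumed = (1/1) × 4.781 = 4.781 mol
N2 remaining = 6.034 − 4.781 = 1.253 mol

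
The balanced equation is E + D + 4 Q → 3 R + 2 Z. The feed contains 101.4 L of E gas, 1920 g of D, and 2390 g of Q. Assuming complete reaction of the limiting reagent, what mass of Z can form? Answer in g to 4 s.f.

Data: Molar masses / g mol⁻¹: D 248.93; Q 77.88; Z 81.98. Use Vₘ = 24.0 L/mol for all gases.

n(E) = 101.4 / 24.0 = 4.225 mol
n(D) = 1920 / 248.93 = 7.713 mol
n(Q) = 2390 / 77.88 = 30.69 mol
n/ν for E = 4.225/1 = 4.225
n/ν for D = 7.713/1 = 7.713
n/ν for Q = 30.69/4 = 7.673
Smallest n/ν is E → limiting reagent.
n(Z) = (2/1) × 4.225 = 8.450 mol
mass = 8.450 × 81.98 = 692.7 g

692.7 g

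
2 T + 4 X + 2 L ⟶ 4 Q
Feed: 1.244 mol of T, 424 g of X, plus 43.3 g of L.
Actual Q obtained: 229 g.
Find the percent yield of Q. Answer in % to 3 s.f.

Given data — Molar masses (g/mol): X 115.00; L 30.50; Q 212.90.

43.2 %

n(T) = 1.244 mol
n(X) = 424.0 / 115.00 = 3.687 mol
n(L) = 43.30 / 30.50 = 1.420 mol
n/ν for T = 1.244/2 = 0.6220
n/ν for X = 3.687/4 = 0.9218
n/ν for L = 1.420/2 = 0.7100
Smallest n/ν is T → limiting reagent.
theoretical n(Q) = (4/2) × 1.244 = 2.488 mol → 529.7 g
% yield = 229 / 529.7 × 100 = 43.23 %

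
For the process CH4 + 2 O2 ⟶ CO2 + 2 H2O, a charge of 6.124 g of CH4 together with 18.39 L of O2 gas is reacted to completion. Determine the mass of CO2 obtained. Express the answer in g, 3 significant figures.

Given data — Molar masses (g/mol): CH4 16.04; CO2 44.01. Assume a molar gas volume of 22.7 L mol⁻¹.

n(CH4) = 6.124 / 16.04 = 0.3818 mol
n(O2) = 18.39 / 22.7 = 0.8101 mol
n/ν → CH4: 0.3818, O2: 0.4051; CH4 is limiting.
n(CO2) = (1/1) × 0.3818 = 0.3818 mol
mass = 0.3818 × 44.01 = 16.80 g

16.8 g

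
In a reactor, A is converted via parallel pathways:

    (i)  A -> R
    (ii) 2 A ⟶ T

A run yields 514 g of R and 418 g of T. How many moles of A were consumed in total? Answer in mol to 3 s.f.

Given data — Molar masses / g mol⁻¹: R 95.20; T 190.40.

9.79 mol

n(R) = 514 / 95.20 = 5.399 mol
n(T) = 418 / 190.40 = 2.195 mol
n(A) via (i) = (1/1)×5.399 = 5.399 mol
n(A) via (ii) = (2/1)×2.195 = 4.390 mol
total n(A) = 5.399 + 4.390 = 9.789 mol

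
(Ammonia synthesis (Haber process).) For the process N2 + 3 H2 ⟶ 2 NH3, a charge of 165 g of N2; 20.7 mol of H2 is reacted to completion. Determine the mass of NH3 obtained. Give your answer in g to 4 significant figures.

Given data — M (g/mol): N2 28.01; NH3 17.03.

n(N2) = 165.0 / 28.01 = 5.891 mol
n(H2) = 20.70 mol
n/ν for N2 = 5.891/1 = 5.891
n/ν for H2 = 20.70/3 = 6.900
Smallest n/ν is N2 → limiting reagent.
n(NH3) = (2/1) × 5.891 = 11.78 mol
mass = 11.78 × 17.03 = 200.6 g

200.6 g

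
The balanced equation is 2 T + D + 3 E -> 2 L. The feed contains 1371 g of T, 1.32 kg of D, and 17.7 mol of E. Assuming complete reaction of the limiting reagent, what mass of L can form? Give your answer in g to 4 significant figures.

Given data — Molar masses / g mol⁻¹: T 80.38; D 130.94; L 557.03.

n(T) = 1371 / 80.38 = 17.06 mol
n(D) = 1.320×1000 / 130.94 = 10.08 mol
n(E) = 17.70 mol
n/ν → T: 8.530, D: 10.08, E: 5.900; E is limiting.
n(L) = (2/3) × 17.70 = 11.80 mol
mass = 11.80 × 557.03 = 6573 g

6573 g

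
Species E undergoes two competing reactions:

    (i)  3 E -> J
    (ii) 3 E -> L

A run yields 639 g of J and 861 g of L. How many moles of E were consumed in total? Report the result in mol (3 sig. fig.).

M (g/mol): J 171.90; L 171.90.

n(J) = 639 / 171.90 = 3.717 mol
n(L) = 861 / 171.90 = 5.009 mol
n(E) via (i) = (3/1)×3.717 = 11.15 mol
n(E) via (ii) = (3/1)×5.009 = 15.03 mol
total n(E) = 11.15 + 15.03 = 26.18 mol

26.2 mol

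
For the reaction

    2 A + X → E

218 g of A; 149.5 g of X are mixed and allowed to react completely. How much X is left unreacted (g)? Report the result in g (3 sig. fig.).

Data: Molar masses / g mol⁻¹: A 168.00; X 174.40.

n(A) = 218.0 / 168.00 = 1.298 mol
n(X) = 149.5 / 174.40 = 0.8572 mol
n/ν for A = 1.298/2 = 0.6490
n/ν for X = 0.8572/1 = 0.8572
Smallest n/ν is A → limiting reagent.
X consumed = (1/2) × 1.298 = 0.6490 mol
X remaining = 0.8572 − 0.6490 = 0.2082 mol
mass = 0.2082 × 174.40 = 36.31 g

36.3 g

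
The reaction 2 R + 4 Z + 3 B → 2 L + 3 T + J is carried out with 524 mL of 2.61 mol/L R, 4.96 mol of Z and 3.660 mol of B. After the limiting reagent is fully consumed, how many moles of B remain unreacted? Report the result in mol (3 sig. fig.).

n(R) = 2.61 × 524.0/1000 = 1.368 mol
n(Z) = 4.960 mol
n(B) = 3.660 mol
n/ν → R: 0.6840, Z: 1.240, B: 1.220; R is limiting.
B consumed = (3/2) × 1.368 = 2.052 mol
B remaining = 3.660 − 2.052 = 1.608 mol

1.61 mol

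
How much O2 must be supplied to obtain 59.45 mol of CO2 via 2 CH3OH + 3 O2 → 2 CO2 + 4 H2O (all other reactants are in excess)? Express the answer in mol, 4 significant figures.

89.18 mol

n(CO2) = 59.45 mol
n(O2) = (3/2) × 59.45 = 89.18 mol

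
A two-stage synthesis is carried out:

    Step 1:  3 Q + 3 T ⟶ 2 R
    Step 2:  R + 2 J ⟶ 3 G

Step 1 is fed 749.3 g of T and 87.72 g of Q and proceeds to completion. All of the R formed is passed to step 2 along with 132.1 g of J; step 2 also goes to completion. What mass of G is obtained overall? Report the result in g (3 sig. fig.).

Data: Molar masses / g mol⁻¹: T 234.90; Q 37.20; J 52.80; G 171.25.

643 g

Step 1:
n(T) = 749.3 / 234.90 = 3.190 mol
n(Q) = 87.72 / 37.20 = 2.358 mol
n/ν for T = 3.190/3 = 1.063
n/ν for Q = 2.358/3 = 0.7860
Smallest n/ν is Q → limiting reagent.
n(R) produced = (2/3) × 2.358 = 1.572 mol
Step 2:
n(R) available = 1.572 mol
n(J) = 132.1 / 52.80 = 2.502 mol
n/ν for R = 1.572/1 = 1.572
n/ν for J = 2.502/2 = 1.251
Smallest n/ν is J → limiting reagent.
n(G) = (3/2) × 2.502 = 3.753 mol
mass = 3.753 × 171.25 = 642.7 g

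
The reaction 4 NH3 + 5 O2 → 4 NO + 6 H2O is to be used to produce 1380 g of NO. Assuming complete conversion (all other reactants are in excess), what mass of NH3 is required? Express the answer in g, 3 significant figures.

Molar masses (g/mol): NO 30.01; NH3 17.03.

783 g

n(NO) = 1380 / 30.01 = 45.98 mol
n(NH3) = (4/4) × 45.98 = 45.98 mol
mass = 45.98 × 17.03 = 783.0 g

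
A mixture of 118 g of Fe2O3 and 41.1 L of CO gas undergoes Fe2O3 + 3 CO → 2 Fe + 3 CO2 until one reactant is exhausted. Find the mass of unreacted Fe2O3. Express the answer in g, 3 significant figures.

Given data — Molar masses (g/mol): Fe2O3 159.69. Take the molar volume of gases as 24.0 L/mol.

26.8 g

n(Fe2O3) = 118.0 / 159.69 = 0.7389 mol
n(CO) = 41.10 / 24.0 = 1.713 mol
n/ν for Fe2O3 = 0.7389/1 = 0.7389
n/ν for CO = 1.713/3 = 0.5710
Smallest n/ν is CO → limiting reagent.
Fe2O3 consumed = (1/3) × 1.713 = 0.5710 mol
Fe2O3 remaining = 0.7389 − 0.5710 = 0.1679 mol
mass = 0.1679 × 159.69 = 26.81 g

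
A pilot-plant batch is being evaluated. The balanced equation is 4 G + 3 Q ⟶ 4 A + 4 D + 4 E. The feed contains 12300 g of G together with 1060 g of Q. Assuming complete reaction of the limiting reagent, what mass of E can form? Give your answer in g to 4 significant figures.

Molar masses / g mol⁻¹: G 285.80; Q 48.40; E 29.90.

873.1 g

n(G) = 12300 / 285.80 = 43.04 mol
n(Q) = 1060 / 48.40 = 21.90 mol
n/ν → G: 10.76, Q: 7.300; Q is limiting.
n(E) = (4/3) × 21.90 = 29.20 mol
mass = 29.20 × 29.90 = 873.1 g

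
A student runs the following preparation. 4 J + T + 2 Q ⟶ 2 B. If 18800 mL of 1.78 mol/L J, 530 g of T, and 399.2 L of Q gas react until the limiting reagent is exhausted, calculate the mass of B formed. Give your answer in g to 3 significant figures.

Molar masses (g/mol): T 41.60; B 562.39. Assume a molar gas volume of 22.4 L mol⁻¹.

9410 g

n(J) = 1.78 × 18800/1000 = 33.46 mol
n(T) = 530.0 / 41.60 = 12.74 mol
n(Q) = 399.2 / 22.4 = 17.82 mol
n/ν → J: 8.365, T: 12.74, Q: 8.910; J is limiting.
n(B) = (2/4) × 33.46 = 16.73 mol
mass = 16.73 × 562.39 = 9409 g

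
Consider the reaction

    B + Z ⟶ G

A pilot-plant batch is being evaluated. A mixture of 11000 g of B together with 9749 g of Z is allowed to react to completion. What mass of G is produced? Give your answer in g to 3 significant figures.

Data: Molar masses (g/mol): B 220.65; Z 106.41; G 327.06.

n(B) = 11000 / 220.65 = 49.85 mol
n(Z) = 9749 / 106.41 = 91.62 mol
n/ν for B = 49.85/1 = 49.85
n/ν for Z = 91.62/1 = 91.62
Smallest n/ν is B → limiting reagent.
n(G) = (1/1) × 49.85 = 49.85 mol
mass = 49.85 × 327.06 = 16300 g

16300 g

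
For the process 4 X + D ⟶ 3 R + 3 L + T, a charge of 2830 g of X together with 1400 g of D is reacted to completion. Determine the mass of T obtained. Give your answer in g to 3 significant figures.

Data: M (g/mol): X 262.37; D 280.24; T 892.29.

2410 g

n(X) = 2830 / 262.37 = 10.79 mol
n(D) = 1400 / 280.24 = 4.996 mol
n/ν → X: 2.698, D: 4.996; X is limiting.
n(T) = (1/4) × 10.79 = 2.698 mol
mass = 2.698 × 892.29 = 2407 g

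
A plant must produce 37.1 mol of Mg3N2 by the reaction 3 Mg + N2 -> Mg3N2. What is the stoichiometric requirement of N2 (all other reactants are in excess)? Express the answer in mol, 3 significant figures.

n(Mg3N2) = 37.10 mol
n(N2) = (1/1) × 37.10 = 37.10 mol

37.1 mol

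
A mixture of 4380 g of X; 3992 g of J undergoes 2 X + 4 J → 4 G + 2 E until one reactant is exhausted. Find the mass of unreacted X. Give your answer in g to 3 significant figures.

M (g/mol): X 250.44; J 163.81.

1330 g

n(X) = 4380 / 250.44 = 17.49 mol
n(J) = 3992 / 163.81 = 24.37 mol
n/ν for X = 17.49/2 = 8.745
n/ν for J = 24.37/4 = 6.093
Smallest n/ν is J → limiting reagent.
X consumed = (2/4) × 24.37 = 12.19 mol
X remaining = 17.49 − 12.19 = 5.300 mol
mass = 5.300 × 250.44 = 1327 g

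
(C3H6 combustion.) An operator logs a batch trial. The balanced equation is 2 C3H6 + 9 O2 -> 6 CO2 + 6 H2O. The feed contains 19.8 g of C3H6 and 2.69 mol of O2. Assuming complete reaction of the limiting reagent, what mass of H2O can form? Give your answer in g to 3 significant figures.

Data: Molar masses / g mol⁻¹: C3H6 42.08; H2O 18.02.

n(C3H6) = 19.80 / 42.08 = 0.4705 mol
n(O2) = 2.690 mol
n/ν → C3H6: 0.2353, O2: 0.2989; C3H6 is limiting.
n(H2O) = (6/2) × 0.4705 = 1.412 mol
mass = 1.412 × 18.02 = 25.44 g

25.4 g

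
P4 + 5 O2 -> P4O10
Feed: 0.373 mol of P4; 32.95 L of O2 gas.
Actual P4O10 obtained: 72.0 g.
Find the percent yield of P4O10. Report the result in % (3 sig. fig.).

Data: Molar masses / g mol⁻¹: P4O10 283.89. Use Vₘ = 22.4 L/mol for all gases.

n(P4) = 0.3730 mol
n(O2) = 32.95 / 22.4 = 1.471 mol
n/ν → P4: 0.3730, O2: 0.2942; O2 is limiting.
theoretical n(P4O10) = (1/5) × 1.471 = 0.2942 mol → 83.52 g
% yield = 72.0 / 83.52 × 100 = 86.21 %

86.2 %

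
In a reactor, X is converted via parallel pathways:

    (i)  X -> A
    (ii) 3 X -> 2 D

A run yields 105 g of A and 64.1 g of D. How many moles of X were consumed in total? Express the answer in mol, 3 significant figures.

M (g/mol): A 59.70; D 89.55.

2.83 mol

n(A) = 105 / 59.70 = 1.759 mol
n(D) = 64.1 / 89.55 = 0.7158 mol
n(X) via (i) = (1/1)×1.759 = 1.759 mol
n(X) via (ii) = (3/2)×0.7158 = 1.074 mol
total n(X) = 1.759 + 1.074 = 2.833 mol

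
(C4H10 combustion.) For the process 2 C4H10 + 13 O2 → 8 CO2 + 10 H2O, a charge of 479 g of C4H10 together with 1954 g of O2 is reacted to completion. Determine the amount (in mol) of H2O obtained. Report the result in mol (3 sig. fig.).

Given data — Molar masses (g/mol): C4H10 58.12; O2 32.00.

n(C4H10) = 479.0 / 58.12 = 8.242 mol
n(O2) = 1954 / 32.00 = 61.06 mol
n/ν → C4H10: 4.121, O2: 4.697; C4H10 is limiting.
n(H2O) = (10/2) × 8.242 = 41.21 mol

41.2 mol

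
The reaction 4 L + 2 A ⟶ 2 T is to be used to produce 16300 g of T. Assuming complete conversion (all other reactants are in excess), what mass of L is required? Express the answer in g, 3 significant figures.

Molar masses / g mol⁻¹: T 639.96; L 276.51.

n(T) = 16300 / 639.96 = 25.47 mol
n(L) = (4/2) × 25.47 = 50.94 mol
mass = 50.94 × 276.51 = 14090 g

14100 g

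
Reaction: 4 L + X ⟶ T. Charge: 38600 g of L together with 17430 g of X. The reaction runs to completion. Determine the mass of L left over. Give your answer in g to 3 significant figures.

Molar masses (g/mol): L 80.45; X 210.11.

n(L) = 38600 / 80.45 = 479.8 mol
n(X) = 17430 / 210.11 = 82.96 mol
n/ν for L = 479.8/4 = 120.0
n/ν for X = 82.96/1 = 82.96
Smallest n/ν is X → limiting reagent.
L consumed = (4/1) × 82.96 = 331.8 mol
L remaining = 479.8 − 331.8 = 148.0 mol
mass = 148.0 × 80.45 = 11910 g

11900 g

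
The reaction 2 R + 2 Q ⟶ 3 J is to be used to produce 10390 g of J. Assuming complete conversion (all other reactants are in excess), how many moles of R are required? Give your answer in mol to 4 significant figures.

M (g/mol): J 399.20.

n(J) = 10390 / 399.20 = 26.03 mol
n(R) = (2/3) × 26.03 = 17.35 mol

17.35 mol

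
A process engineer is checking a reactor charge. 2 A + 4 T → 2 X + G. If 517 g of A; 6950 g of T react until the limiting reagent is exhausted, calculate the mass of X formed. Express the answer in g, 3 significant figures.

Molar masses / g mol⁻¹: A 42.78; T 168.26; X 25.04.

n(A) = 517.0 / 42.78 = 12.09 mol
n(T) = 6950 / 168.26 = 41.31 mol
n/ν → A: 6.045, T: 10.33; A is limiting.
n(X) = (2/2) × 12.09 = 12.09 mol
mass = 12.09 × 25.04 = 302.7 g

303 g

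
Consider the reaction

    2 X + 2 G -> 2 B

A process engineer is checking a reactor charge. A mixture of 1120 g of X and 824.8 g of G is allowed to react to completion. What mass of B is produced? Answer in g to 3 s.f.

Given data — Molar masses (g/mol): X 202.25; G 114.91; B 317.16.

n(X) = 1120 / 202.25 = 5.538 mol
n(G) = 824.8 / 114.91 = 7.178 mol
n/ν for X = 5.538/2 = 2.769
n/ν for G = 7.178/2 = 3.589
Smallest n/ν is X → limiting reagent.
n(B) = (2/2) × 5.538 = 5.538 mol
mass = 5.538 × 317.16 = 1756 g

1760 g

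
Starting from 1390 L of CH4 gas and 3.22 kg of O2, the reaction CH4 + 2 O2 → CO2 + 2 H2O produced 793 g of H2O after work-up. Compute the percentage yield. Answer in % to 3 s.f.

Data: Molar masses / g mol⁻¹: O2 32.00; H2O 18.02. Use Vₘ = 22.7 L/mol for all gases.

n(CH4) = 1390 / 22.7 = 61.23 mol
n(O2) = 3.220×1000 / 32.00 = 100.6 mol
n/ν for CH4 = 61.23/1 = 61.23
n/ν for O2 = 100.6/2 = 50.30
Smallest n/ν is O2 → limiting reagent.
theoretical n(H2O) = (2/2) × 100.6 = 100.6 mol → 1813 g
% yield = 793 / 1813 × 100 = 43.74 %

43.7 %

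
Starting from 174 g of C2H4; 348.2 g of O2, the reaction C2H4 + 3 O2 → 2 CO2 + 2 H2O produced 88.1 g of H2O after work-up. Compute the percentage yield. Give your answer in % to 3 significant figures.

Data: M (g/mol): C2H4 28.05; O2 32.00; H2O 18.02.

n(C2H4) = 174.0 / 28.05 = 6.203 mol
n(O2) = 348.2 / 32.00 = 10.88 mol
n/ν → C2H4: 6.203, O2: 3.627; O2 is limiting.
theoretical n(H2O) = (2/3) × 10.88 = 7.253 mol → 130.7 g
% yield = 88.1 / 130.7 × 100 = 67.41 %

67.4 %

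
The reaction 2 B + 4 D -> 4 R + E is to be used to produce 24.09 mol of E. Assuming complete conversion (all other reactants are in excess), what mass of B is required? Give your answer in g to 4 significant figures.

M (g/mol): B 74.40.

3585 g

n(E) = 24.09 mol
n(B) = (2/1) × 24.09 = 48.18 mol
mass = 48.18 × 74.40 = 3585 g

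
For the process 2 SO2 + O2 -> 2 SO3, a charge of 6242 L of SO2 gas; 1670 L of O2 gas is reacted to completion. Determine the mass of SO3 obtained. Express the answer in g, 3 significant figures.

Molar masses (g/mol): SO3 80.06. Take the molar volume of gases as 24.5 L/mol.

n(SO2) = 6242 / 24.5 = 254.8 mol
n(O2) = 1670 / 24.5 = 68.16 mol
n/ν for SO2 = 254.8/2 = 127.4
n/ν for O2 = 68.16/1 = 68.16
Smallest n/ν is O2 → limiting reagent.
n(SO3) = (2/1) × 68.16 = 136.3 mol
mass = 136.3 × 80.06 = 10910 g

10900 g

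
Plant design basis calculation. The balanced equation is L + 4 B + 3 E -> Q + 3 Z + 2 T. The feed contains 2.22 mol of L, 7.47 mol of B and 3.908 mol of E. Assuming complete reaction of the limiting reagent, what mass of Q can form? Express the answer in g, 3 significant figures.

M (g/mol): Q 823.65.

1070 g

n(L) = 2.220 mol
n(B) = 7.470 mol
n(E) = 3.908 mol
n/ν → L: 2.220, B: 1.868, E: 1.303; E is limiting.
n(Q) = (1/3) × 3.908 = 1.303 mol
mass = 1.303 × 823.65 = 1073 g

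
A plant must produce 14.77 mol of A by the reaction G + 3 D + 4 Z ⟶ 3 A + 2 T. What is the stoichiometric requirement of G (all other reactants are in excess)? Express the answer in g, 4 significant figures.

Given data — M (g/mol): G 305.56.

n(A) = 14.77 mol
n(G) = (1/3) × 14.77 = 4.923 mol
mass = 4.923 × 305.56 = 1504 g

1504 g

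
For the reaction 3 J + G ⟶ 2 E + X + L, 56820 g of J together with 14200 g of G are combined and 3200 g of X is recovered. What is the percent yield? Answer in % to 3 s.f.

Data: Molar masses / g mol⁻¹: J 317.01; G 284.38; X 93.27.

68.7 %

n(J) = 56820 / 317.01 = 179.2 mol
n(G) = 14200 / 284.38 = 49.93 mol
n/ν for J = 179.2/3 = 59.73
n/ν for G = 49.93/1 = 49.93
Smallest n/ν is G → limiting reagent.
theoretical n(X) = (1/1) × 49.93 = 49.93 mol → 4657 g
% yield = 3200 / 4657 × 100 = 68.71 %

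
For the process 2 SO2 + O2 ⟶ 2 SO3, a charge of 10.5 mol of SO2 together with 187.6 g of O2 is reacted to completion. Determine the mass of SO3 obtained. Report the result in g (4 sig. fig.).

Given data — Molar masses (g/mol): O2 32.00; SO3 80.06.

840.6 g

n(SO2) = 10.50 mol
n(O2) = 187.6 / 32.00 = 5.863 mol
n/ν for SO2 = 10.50/2 = 5.250
n/ν for O2 = 5.863/1 = 5.863
Smallest n/ν is SO2 → limiting reagent.
n(SO3) = (2/2) × 10.50 = 10.50 mol
mass = 10.50 × 80.06 = 840.6 g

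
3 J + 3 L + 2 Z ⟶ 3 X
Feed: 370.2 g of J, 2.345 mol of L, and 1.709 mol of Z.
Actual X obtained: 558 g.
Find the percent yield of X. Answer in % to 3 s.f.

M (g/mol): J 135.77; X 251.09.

n(J) = 370.2 / 135.77 = 2.727 mol
n(L) = 2.345 mol
n(Z) = 1.709 mol
n/ν → J: 0.9090, L: 0.7817, Z: 0.8545; L is limiting.
theoretical n(X) = (3/3) × 2.345 = 2.345 mol → 588.8 g
% yield = 558 / 588.8 × 100 = 94.77 %

94.8 %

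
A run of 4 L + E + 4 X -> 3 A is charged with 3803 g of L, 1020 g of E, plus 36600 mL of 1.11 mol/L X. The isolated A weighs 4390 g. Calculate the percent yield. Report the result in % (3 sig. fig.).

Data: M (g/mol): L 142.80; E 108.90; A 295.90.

n(L) = 3803 / 142.80 = 26.63 mol
n(E) = 1020 / 108.90 = 9.366 mol
n(X) = 1.11 × 36600/1000 = 40.63 mol
n/ν for L = 26.63/4 = 6.658
n/ν for E = 9.366/1 = 9.366
n/ν for X = 40.63/4 = 10.16
Smallest n/ν is L → limiting reagent.
theoretical n(A) = (3/4) × 26.63 = 19.97 mol → 5909 g
% yield = 4390 / 5909 × 100 = 74.29 %

74.3 %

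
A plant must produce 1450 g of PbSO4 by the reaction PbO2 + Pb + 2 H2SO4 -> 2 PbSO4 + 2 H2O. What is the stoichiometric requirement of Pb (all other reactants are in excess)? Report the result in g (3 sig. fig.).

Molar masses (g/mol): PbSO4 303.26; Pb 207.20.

n(PbSO4) = 1450 / 303.26 = 4.781 mol
n(Pb) = (1/2) × 4.781 = 2.391 mol
mass = 2.391 × 207.20 = 495.4 g

495 g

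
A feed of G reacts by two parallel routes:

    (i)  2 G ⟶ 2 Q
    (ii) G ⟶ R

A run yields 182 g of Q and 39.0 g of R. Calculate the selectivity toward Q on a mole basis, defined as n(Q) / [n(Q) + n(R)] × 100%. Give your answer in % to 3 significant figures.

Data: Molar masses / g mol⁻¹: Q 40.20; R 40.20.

n(Q) = 182 / 40.20 = 4.527 mol
n(R) = 39.0 / 40.20 = 0.9701 mol
selectivity = 4.527/(4.527+0.9701) × 100 = 82.35 %

82.4 %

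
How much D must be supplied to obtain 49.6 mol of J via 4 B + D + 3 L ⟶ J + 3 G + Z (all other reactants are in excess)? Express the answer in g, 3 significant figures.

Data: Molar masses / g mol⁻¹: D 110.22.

5470 g

n(J) = 49.60 mol
n(D) = (1/1) × 49.60 = 49.60 mol
mass = 49.60 × 110.22 = 5467 g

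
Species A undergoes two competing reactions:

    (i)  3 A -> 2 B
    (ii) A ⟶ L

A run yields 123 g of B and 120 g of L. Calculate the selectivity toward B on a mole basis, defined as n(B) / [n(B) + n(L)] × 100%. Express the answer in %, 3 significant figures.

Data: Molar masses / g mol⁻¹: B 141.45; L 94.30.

n(B) = 123 / 141.45 = 0.8696 mol
n(L) = 120 / 94.30 = 1.273 mol
selectivity = 0.8696/(0.8696+1.273) × 100 = 40.59 %

40.6 %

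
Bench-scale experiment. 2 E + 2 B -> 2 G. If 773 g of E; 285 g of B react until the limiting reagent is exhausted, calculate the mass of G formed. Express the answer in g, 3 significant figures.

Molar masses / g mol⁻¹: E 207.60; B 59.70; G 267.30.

n(E) = 773.0 / 207.60 = 3.724 mol
n(B) = 285.0 / 59.70 = 4.774 mol
n/ν for E = 3.724/2 = 1.862
n/ν for B = 4.774/2 = 2.387
Smallest n/ν is E → limiting reagent.
n(G) = (2/2) × 3.724 = 3.724 mol
mass = 3.724 × 267.30 = 995.4 g

995 g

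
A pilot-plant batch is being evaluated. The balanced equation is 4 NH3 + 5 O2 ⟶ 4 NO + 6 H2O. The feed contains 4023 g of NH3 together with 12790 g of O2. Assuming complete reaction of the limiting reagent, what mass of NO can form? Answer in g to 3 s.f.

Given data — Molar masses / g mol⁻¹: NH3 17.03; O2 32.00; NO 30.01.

n(NH3) = 4023 / 17.03 = 236.2 mol
n(O2) = 12790 / 32.00 = 399.7 mol
n/ν → NH3: 59.05, O2: 79.94; NH3 is limiting.
n(NO) = (4/4) × 236.2 = 236.2 mol
mass = 236.2 × 30.01 = 7088 g

7090 g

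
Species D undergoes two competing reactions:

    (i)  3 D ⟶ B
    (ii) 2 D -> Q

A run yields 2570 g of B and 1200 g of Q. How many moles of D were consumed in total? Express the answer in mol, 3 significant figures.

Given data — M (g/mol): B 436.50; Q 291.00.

25.9 mol

n(B) = 2570 / 436.50 = 5.888 mol
n(Q) = 1200 / 291.00 = 4.124 mol
n(D) via (i) = (3/1)×5.888 = 17.66 mol
n(D) via (ii) = (2/1)×4.124 = 8.248 mol
total n(D) = 17.66 + 8.248 = 25.91 mol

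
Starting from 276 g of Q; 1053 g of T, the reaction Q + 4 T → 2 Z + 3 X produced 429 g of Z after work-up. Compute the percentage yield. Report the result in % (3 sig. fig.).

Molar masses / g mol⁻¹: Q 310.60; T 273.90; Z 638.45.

n(Q) = 276.0 / 310.60 = 0.8886 mol
n(T) = 1053 / 273.90 = 3.844 mol
n/ν → Q: 0.8886, T: 0.9610; Q is limiting.
theoretical n(Z) = (2/1) × 0.8886 = 1.777 mol → 1135 g
% yield = 429 / 1135 × 100 = 37.80 %

37.8 %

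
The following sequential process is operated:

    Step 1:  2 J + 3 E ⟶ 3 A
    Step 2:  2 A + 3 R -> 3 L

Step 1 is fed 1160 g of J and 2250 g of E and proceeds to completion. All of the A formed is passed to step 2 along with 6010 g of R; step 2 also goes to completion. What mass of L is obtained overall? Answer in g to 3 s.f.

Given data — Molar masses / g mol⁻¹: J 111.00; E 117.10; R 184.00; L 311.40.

Step 1:
n(J) = 1160 / 111.00 = 10.45 mol
n(E) = 2250 / 117.10 = 19.21 mol
n/ν for J = 10.45/2 = 5.225
n/ν for E = 19.21/3 = 6.403
Smallest n/ν is J → limiting reagent.
n(A) produced = (3/2) × 10.45 = 15.68 mol
Step 2:
n(A) available = 15.68 mol
n(R) = 6010 / 184.00 = 32.66 mol
n/ν for A = 15.68/2 = 7.840
n/ν for R = 32.66/3 = 10.89
Smallest n/ν is A → limiting reagent.
n(L) = (3/2) × 15.68 = 23.52 mol
mass = 23.52 × 311.40 = 7324 g

7320 g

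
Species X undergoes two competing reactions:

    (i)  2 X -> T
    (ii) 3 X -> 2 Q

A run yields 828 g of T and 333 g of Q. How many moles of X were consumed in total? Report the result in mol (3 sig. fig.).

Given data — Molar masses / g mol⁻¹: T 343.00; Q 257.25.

6.77 mol

n(T) = 828 / 343.00 = 2.414 mol
n(Q) = 333 / 257.25 = 1.294 mol
n(X) via (i) = (2/1)×2.414 = 4.828 mol
n(X) via (ii) = (3/2)×1.294 = 1.941 mol
total n(X) = 4.828 + 1.941 = 6.769 mol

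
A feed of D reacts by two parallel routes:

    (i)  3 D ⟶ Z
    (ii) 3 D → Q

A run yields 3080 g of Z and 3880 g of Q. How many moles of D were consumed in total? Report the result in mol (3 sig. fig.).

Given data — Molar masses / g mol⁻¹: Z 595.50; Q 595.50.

n(Z) = 3080 / 595.50 = 5.172 mol
n(Q) = 3880 / 595.50 = 6.516 mol
n(D) via (i) = (3/1)×5.172 = 15.52 mol
n(D) via (ii) = (3/1)×6.516 = 19.55 mol
total n(D) = 15.52 + 19.55 = 35.07 mol

35.1 mol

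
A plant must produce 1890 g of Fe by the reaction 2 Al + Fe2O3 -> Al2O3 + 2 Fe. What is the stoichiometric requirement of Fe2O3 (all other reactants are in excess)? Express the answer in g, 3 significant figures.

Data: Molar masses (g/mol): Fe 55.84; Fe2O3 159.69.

2700 g

n(Fe) = 1890 / 55.84 = 33.85 mol
n(Fe2O3) = (1/2) × 33.85 = 16.93 mol
mass = 16.93 × 159.69 = 2704 g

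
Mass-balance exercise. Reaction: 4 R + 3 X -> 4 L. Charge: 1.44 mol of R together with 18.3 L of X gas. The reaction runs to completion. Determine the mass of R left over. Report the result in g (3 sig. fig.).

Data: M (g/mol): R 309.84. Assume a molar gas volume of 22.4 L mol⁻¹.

n(R) = 1.440 mol
n(X) = 18.30 / 22.4 = 0.8170 mol
n/ν → R: 0.3600, X: 0.2723; X is limiting.
R consumed = (4/3) × 0.8170 = 1.089 mol
R remaining = 1.440 − 1.089 = 0.3510 mol
mass = 0.3510 × 309.84 = 108.8 g

109 g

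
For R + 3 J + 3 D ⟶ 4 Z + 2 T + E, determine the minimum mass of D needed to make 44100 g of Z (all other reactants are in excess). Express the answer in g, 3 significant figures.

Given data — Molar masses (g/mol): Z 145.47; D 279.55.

n(Z) = 44100 / 145.47 = 303.2 mol
n(D) = (3/4) × 303.2 = 227.4 mol
mass = 227.4 × 279.55 = 63570 g

63600 g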